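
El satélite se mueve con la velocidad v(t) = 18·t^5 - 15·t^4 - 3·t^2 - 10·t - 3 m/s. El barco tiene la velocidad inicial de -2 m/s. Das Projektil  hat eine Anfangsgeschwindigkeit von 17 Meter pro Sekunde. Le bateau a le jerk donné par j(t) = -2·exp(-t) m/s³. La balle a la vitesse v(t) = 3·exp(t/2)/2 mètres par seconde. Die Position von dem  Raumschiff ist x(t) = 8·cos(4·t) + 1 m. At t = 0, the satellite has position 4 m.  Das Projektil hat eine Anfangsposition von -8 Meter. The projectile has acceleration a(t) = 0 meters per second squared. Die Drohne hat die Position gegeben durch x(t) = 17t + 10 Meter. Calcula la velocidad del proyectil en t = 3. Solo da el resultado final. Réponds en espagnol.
La respuesta es 17.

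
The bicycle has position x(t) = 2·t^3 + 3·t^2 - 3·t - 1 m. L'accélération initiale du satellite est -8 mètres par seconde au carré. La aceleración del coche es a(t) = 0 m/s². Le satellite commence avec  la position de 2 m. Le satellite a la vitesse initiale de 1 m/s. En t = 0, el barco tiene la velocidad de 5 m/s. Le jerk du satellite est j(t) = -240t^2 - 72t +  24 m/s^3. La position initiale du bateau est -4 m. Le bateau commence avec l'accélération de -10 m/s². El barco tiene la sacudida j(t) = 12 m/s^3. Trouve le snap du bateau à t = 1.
Nous devons dériver notre équation du jerk j(t) = 12 1 fois. En prenant d/dt de j(t), nous trouvons s(t) = 0. De l'équation du snap s(t) = 0, nous substituons t = 1 pour obtenir s = 0.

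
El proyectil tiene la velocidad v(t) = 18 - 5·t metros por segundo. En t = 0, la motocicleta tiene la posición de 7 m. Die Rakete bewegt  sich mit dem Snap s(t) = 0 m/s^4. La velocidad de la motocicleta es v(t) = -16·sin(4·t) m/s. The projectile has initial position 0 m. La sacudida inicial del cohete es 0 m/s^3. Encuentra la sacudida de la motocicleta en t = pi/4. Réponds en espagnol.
Partiendo de la velocidad v(t) = -16·sin(4·t), tomamos 2 derivadas. La derivada de la velocidad da la aceleración: a(t) = -64·cos(4·t). La derivada de la aceleración da la sacudida: j(t) = 256·sin(4·t). Tenemos la sacudida j(t) = 256·sin(4·t). Sustituyendo t = pi/4: j(pi/4) = 0.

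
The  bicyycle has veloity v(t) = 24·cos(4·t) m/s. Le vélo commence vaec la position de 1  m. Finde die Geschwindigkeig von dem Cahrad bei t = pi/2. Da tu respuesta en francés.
En utilisant v(t) = 24·cos(4·t) et en substituant t = pi/2, nous trouvons v = 24.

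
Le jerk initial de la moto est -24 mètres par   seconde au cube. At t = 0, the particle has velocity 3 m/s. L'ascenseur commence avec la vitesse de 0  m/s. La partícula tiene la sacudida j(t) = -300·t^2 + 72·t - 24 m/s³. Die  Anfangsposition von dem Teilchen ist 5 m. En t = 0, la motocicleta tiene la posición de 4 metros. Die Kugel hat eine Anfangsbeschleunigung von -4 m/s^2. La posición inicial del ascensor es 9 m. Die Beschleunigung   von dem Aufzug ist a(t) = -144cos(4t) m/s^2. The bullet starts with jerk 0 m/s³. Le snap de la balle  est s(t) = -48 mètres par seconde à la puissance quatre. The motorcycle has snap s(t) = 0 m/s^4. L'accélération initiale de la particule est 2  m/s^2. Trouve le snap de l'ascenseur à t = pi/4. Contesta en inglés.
We must differentiate our acceleration equation a(t) = -144·cos(4·t) 2 times. The derivative of acceleration gives jerk: j(t) = 576·sin(4·t). Taking d/dt of j(t), we find s(t) = 2304·cos(4·t). We have snap s(t) = 2304·cos(4·t). Substituting t = pi/4: s(pi/4) = -2304.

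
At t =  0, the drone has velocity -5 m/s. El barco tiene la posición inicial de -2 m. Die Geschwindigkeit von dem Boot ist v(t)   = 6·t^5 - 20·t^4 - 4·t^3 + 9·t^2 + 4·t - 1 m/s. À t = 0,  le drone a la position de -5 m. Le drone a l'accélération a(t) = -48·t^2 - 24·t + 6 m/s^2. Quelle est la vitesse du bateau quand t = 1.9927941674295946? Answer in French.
Nous avons la vitesse v(t) = 6·t^5 - 20·t^4 - 4·t^3 + 9·t^2 + 4·t - 1. En substituant t = 1.9927941674295946: v(1.9927941674295946) = -115.790227316632.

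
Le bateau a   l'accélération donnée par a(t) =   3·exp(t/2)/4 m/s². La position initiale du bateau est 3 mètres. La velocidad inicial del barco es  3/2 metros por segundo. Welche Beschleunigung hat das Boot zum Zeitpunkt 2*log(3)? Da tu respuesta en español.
Usando a(t) = 3·exp(t/2)/4 y sustituyendo t = 2*log(3), encontramos a = 9/4.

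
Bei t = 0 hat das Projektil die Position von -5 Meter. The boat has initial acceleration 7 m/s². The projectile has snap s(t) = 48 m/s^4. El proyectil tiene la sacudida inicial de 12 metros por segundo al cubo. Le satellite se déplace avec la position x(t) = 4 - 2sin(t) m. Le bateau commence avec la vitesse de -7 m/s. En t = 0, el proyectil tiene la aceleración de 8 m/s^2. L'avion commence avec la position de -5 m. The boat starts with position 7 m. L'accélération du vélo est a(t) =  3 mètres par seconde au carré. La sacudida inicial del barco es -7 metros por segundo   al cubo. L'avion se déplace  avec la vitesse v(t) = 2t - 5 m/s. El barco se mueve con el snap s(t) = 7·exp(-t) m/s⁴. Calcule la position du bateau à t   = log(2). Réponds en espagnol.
Partiendo del snap s(t) = 7·exp(-t), tomamos 4 integrales. Integrando el snap y usando la condición inicial j(0) = -7, obtenemos j(t) = -7·exp(-t). Integrando la sacudida y usando la condición inicial a(0) = 7, obtenemos a(t) = 7·exp(-t). La integral de la aceleración es la velocidad. Usando v(0) = -7, obtenemos v(t) = -7·exp(-t). La antiderivada de la velocidad es la posición. Usando x(0) = 7, obtenemos x(t) = 7·exp(-t). Tenemos la posición x(t) = 7·exp(-t). Sustituyendo t = log(2): x(log(2)) = 7/2.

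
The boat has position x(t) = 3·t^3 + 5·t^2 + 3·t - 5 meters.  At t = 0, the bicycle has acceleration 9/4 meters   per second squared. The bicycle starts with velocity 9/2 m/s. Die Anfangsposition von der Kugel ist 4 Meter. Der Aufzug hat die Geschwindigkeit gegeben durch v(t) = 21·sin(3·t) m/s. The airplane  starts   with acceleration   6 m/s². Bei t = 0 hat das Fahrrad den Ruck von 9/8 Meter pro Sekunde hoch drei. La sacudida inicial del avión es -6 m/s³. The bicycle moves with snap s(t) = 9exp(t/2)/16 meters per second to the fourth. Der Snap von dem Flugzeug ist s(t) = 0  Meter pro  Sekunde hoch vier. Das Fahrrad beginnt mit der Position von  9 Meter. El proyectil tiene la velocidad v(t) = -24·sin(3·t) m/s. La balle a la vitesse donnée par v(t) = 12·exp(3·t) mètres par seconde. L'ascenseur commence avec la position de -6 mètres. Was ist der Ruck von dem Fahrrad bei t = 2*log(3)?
Um dies zu lösen, müssen wir 1 Integral unserer Gleichung für den Snap s(t) = 9·exp(t/2)/16 finden. Die Stammfunktion von dem Snap, mit j(0) = 9/8, ergibt den Ruck: j(t) = 9·exp(t/2)/8. Wir haben den Ruck j(t) = 9·exp(t/2)/8. Durch Einsetzen von t = 2*log(3): j(2*log(3)) = 27/8.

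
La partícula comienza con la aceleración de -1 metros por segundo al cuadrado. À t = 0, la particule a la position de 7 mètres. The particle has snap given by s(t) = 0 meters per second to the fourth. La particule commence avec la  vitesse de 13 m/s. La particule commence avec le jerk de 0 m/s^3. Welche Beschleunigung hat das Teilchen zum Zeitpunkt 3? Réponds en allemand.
Wir müssen unsere Gleichung für den Snap s(t) = 0 2-mal integrieren. Das Integral von dem Snap, mit j(0) = 0, ergibt den Ruck: j(t) = 0. Mit ∫j(t)dt und Anwendung von a(0) = -1, finden wir a(t) = -1. Wir haben die Beschleunigung a(t) = -1. Durch Einsetzen von t = 3: a(3) = -1.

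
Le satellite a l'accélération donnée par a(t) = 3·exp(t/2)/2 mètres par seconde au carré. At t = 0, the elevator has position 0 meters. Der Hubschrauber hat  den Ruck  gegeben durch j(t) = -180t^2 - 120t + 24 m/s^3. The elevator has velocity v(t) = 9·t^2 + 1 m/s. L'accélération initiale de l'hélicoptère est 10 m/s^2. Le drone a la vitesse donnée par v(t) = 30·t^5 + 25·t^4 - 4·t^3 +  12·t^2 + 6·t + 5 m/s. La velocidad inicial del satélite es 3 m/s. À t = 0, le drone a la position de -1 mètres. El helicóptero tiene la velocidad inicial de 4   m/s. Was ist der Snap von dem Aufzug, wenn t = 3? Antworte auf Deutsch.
Wir müssen unsere Gleichung für die Geschwindigkeit v(t) = 9·t^2 + 1 3-mal ableiten. Mit d/dt von v(t) finden wir a(t) = 18·t. Die Ableitung von der Beschleunigung ergibt den Ruck: j(t) = 18. Durch Ableiten von dem Ruck erhalten wir den Snap: s(t) = 0. Mit s(t) = 0 und Einsetzen von t = 3, finden wir s = 0.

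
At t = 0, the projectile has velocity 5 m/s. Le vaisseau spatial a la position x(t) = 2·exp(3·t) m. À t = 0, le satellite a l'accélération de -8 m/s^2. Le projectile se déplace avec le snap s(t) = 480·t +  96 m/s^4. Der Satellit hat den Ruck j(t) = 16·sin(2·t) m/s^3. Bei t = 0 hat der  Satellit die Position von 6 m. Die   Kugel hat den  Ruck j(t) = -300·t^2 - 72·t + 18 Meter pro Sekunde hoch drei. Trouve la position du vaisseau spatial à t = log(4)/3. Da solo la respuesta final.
À t = log(4)/3, x = 8.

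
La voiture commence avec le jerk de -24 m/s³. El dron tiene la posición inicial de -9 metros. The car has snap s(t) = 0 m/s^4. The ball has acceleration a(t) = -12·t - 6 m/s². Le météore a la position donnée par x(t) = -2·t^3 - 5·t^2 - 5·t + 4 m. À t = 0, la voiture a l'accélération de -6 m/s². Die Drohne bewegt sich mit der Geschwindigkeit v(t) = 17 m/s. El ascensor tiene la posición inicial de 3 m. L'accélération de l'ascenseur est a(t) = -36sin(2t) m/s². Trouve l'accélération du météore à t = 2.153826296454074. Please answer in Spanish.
Debemos derivar nuestra ecuación de la posición x(t) = -2·t^3 - 5·t^2 - 5·t + 4 2 veces. La derivada de la posición da la velocidad: v(t) = -6·t^2 - 10·t - 5. Tomando d/dt de v(t), encontramos a(t) = -12·t - 10. Usando a(t) = -12·t - 10 y sustituyendo t = 2.153826296454074, encontramos a = -35.8459155574489.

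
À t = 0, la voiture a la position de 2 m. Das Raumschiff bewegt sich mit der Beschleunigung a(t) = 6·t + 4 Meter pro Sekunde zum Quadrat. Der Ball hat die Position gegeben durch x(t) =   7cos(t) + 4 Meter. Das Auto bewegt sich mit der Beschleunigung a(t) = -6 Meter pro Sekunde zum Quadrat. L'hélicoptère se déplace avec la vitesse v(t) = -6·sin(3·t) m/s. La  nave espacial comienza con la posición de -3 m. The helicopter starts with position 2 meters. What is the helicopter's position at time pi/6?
We need to integrate our velocity equation v(t) = -6·sin(3·t) 1 time. The antiderivative of velocity is position. Using x(0) = 2, we get x(t) = 2·cos(3·t). We have position x(t) = 2·cos(3·t). Substituting t = pi/6: x(pi/6) = 0.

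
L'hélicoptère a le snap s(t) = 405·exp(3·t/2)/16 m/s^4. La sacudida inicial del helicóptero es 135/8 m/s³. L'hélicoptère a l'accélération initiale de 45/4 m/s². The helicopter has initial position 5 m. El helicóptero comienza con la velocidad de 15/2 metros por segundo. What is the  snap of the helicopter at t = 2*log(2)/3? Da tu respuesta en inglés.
Using s(t) = 405·exp(3·t/2)/16 and substituting t = 2*log(2)/3, we find s = 405/8.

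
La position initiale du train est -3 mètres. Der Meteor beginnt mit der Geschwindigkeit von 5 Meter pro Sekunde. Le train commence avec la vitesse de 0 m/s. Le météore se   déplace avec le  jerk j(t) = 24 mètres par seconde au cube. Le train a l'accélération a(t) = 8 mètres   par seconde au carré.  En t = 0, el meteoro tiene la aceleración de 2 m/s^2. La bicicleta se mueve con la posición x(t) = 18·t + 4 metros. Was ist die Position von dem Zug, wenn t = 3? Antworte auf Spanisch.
Para resolver esto, necesitamos tomar 2 antiderivadas de nuestra ecuación de la aceleración a(t) = 8. Tomando ∫a(t)dt y aplicando v(0) = 0, encontramos v(t) = 8·t. Integrando la velocidad y usando la condición inicial x(0) = -3, obtenemos x(t) = 4·t^2 - 3. De la ecuación de la posición x(t) = 4·t^2 - 3, sustituimos t = 3 para obtener x = 33.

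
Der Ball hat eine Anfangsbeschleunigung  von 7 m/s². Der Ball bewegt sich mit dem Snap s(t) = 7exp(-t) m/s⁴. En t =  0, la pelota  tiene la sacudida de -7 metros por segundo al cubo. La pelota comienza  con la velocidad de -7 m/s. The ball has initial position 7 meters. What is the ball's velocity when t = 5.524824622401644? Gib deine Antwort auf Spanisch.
Para resolver esto, necesitamos tomar 3 antiderivadas de nuestra ecuación del snap s(t) = 7·exp(-t). La integral del snap, con j(0) = -7, da la sacudida: j(t) = -7·exp(-t). La antiderivada de la sacudida es la aceleración. Usando a(0) = 7, obtenemos a(t) = 7·exp(-t). La antiderivada de la aceleración, con v(0) = -7, da la velocidad: v(t) = -7·exp(-t). Tenemos la velocidad v(t) = -7·exp(-t). Sustituyendo t = 5.524824622401644: v(5.524824622401644) = -0.0279059744985542.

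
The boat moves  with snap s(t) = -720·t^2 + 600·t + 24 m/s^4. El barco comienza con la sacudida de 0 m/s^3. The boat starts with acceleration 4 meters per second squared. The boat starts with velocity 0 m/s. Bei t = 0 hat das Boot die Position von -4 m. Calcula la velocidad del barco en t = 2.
Para resolver esto, necesitamos tomar 3 integrales de nuestra ecuación del snap s(t) = -720·t^2 + 600·t + 24. Tomando ∫s(t)dt y aplicando j(0) = 0, encontramos j(t) = 12·t·(-20·t^2 + 25·t + 2). La integral de la sacudida, con a(0) = 4, da la aceleración: a(t) = -60·t^4 + 100·t^3 + 12·t^2 + 4. La antiderivada de la aceleración es la velocidad. Usando v(0) = 0, obtenemos v(t) = t·(-12·t^4 + 25·t^3 + 4·t^2 + 4). Tenemos la velocidad v(t) = t·(-12·t^4 + 25·t^3 + 4·t^2 + 4). Sustituyendo t = 2: v(2) = 56.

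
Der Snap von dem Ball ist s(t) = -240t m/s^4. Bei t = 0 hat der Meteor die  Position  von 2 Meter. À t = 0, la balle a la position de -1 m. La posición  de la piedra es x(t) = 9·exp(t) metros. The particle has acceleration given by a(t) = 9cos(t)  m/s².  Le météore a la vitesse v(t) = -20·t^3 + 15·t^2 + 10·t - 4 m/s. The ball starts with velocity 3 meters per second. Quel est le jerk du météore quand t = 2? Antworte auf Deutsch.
Wir müssen unsere Gleichung für die Geschwindigkeit v(t) = -20·t^3 + 15·t^2 + 10·t - 4 2-mal ableiten. Durch Ableiten von der Geschwindigkeit erhalten wir die Beschleunigung: a(t) = -60·t^2 + 30·t + 10. Mit d/dt von a(t) finden wir j(t) = 30 - 120·t. Wir haben den Ruck j(t) = 30 - 120·t. Durch Einsetzen von t = 2: j(2) = -210.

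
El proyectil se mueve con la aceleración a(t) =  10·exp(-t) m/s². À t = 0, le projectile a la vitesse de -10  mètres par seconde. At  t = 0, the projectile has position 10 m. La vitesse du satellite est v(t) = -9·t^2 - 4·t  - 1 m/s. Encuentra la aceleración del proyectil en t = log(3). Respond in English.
From the given acceleration equation a(t) = 10·exp(-t), we substitute t = log(3) to get a = 10/3.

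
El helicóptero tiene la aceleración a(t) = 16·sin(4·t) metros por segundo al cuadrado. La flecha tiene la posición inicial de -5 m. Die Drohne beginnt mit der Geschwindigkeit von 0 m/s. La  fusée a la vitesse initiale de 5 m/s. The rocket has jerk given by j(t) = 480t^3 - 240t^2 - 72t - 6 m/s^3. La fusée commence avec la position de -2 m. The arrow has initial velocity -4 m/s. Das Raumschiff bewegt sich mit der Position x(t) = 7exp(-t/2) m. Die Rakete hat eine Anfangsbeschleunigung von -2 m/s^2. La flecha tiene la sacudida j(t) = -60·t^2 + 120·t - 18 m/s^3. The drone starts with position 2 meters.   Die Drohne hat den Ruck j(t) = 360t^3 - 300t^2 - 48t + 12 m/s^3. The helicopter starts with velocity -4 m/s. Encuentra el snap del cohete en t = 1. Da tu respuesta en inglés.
We must differentiate our jerk equation j(t) = 480·t^3 - 240·t^2 - 72·t - 6 1 time. The derivative of jerk gives snap: s(t) = 1440·t^2 - 480·t - 72. We have snap s(t) = 1440·t^2 - 480·t - 72. Substituting t = 1: s(1) = 888.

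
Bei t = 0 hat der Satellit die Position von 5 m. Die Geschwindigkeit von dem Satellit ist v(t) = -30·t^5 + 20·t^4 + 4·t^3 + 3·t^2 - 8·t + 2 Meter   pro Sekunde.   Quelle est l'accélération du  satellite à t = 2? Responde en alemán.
Ausgehend von der Geschwindigkeit v(t) = -30·t^5 + 20·t^4 + 4·t^3 + 3·t^2 - 8·t + 2, nehmen wir 1 Ableitung. Durch Ableiten von der Geschwindigkeit erhalten wir die Beschleunigung: a(t) = -150·t^4 + 80·t^3 + 12·t^2 + 6·t - 8. Wir haben die Beschleunigung a(t) = -150·t^4 + 80·t^3 + 12·t^2 + 6·t - 8. Durch Einsetzen von t = 2: a(2) = -1708.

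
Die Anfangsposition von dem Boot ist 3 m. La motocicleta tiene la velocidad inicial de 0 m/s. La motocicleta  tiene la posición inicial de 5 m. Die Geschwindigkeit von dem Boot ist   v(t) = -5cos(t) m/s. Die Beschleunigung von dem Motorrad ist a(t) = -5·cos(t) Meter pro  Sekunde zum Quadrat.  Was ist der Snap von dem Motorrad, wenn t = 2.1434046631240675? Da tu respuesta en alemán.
Um dies zu lösen, müssen wir 2 Ableitungen unserer Gleichung für die Beschleunigung a(t) = -5·cos(t) nehmen. Die Ableitung von der Beschleunigung ergibt den Ruck: j(t) = 5·sin(t). Die Ableitung von dem Ruck ergibt den Snap: s(t) = 5·cos(t). Aus der Gleichung für den Snap s(t) = 5·cos(t), setzen wir t = 2.1434046631240675 ein und erhalten s = -2.70913085736389.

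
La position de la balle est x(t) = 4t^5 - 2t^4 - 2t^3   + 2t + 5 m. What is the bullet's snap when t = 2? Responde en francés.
Nous devons dériver notre équation de la position x(t) = 4·t^5 - 2·t^4 - 2·t^3 + 2·t + 5 4 fois. En prenant d/dt de x(t), nous trouvons v(t) = 20·t^4 - 8·t^3 - 6·t^2 + 2. En dérivant la vitesse, nous obtenons l'accélération: a(t) = 80·t^3 - 24·t^2 - 12·t. En prenant d/dt de a(t), nous trouvons j(t) = 240·t^2 - 48·t - 12. La dérivée du jerk donne le snap: s(t) = 480·t - 48. Nous avons le snap s(t) = 480·t - 48. En substituant t = 2: s(2) = 912.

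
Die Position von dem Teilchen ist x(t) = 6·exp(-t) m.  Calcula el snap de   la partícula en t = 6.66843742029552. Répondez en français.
Pour résoudre ceci, nous devons prendre 4 dérivées de notre équation de la position x(t) = 6·exp(-t). En dérivant la position, nous obtenons la vitesse: v(t) = -6·exp(-t). En dérivant la vitesse, nous obtenons l'accélération: a(t) = 6·exp(-t). En prenant d/dt de a(t), nous trouvons j(t) = -6·exp(-t). La dérivée du jerk donne le snap: s(t) = 6·exp(-t). De l'équation du snap s(t) = 6·exp(-t), nous substituons t = 6.66843742029552 pour obtenir s = 0.00762229364673541.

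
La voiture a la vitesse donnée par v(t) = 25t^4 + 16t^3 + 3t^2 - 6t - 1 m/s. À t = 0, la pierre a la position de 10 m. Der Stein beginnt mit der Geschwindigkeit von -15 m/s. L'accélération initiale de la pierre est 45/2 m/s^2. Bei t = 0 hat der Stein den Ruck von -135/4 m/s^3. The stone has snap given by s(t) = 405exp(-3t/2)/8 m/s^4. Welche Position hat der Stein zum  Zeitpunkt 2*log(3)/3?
Um dies zu lösen, müssen wir 4 Stammfunktionen unserer Gleichung für den Snap s(t) = 405·exp(-3·t/2)/8 finden. Das Integral von dem Snap ist der Ruck. Mit j(0) = -135/4 erhalten wir j(t) = -135·exp(-3·t/2)/4. Das Integral von dem Ruck, mit a(0) = 45/2, ergibt die Beschleunigung: a(t) = 45·exp(-3·t/2)/2. Mit ∫a(t)dt und Anwendung von v(0) = -15, finden wir v(t) = -15·exp(-3·t/2). Das Integral von der Geschwindigkeit ist die Position. Mit x(0) = 10 erhalten wir x(t) = 10·exp(-3·t/2). Aus der Gleichung für die Position x(t) = 10·exp(-3·t/2), setzen wir t = 2*log(3)/3 ein und erhalten x = 10/3.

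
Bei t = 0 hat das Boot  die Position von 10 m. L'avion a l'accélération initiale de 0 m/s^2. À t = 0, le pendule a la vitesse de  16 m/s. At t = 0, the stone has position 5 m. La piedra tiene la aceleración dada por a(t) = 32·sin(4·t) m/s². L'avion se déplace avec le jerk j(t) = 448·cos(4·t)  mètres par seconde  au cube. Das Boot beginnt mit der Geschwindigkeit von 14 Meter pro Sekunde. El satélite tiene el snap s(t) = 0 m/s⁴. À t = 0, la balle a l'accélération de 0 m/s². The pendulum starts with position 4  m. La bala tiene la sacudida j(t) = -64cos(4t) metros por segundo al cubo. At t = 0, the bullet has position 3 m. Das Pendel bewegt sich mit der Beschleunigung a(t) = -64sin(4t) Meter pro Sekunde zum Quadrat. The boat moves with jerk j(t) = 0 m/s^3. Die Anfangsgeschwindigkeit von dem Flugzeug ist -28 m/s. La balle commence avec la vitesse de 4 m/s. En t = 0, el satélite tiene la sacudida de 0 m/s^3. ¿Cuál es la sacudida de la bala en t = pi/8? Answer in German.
Mit j(t) = -64·cos(4·t) und Einsetzen von t = pi/8, finden wir j = 0.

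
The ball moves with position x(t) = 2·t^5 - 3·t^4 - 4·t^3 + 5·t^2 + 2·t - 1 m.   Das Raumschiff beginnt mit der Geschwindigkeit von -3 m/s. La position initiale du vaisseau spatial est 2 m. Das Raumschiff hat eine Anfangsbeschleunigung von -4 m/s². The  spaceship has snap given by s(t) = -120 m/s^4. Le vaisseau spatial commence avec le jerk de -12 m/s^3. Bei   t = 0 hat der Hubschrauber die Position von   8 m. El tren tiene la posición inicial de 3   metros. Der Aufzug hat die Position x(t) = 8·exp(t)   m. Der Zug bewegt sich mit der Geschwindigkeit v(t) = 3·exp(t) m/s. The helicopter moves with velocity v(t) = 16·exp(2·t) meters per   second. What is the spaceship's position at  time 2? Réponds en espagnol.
Para resolver esto, necesitamos tomar 4 integrales de nuestra ecuación del snap s(t) = -120. Integrando el snap y usando la condición inicial j(0) = -12, obtenemos j(t) = -120·t - 12. Integrando la sacudida y usando la condición inicial a(0) = -4, obtenemos a(t) = -60·t^2 - 12·t - 4. La integral de la aceleración, con v(0) = -3, da la velocidad: v(t) = -20·t^3 - 6·t^2 - 4·t - 3. Tomando ∫v(t)dt y aplicando x(0) = 2, encontramos x(t) = -5·t^4 - 2·t^3 - 2·t^2 - 3·t + 2. De la ecuación de la posición x(t) = -5·t^4 - 2·t^3 - 2·t^2 - 3·t + 2, sustituimos t = 2 para obtener x = -108.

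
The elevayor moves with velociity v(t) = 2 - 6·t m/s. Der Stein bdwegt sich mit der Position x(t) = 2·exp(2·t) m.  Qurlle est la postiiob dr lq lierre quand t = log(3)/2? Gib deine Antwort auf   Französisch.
En utilisant x(t) = 2·exp(2·t) et en substituant t = log(3)/2, nous trouvons x = 6.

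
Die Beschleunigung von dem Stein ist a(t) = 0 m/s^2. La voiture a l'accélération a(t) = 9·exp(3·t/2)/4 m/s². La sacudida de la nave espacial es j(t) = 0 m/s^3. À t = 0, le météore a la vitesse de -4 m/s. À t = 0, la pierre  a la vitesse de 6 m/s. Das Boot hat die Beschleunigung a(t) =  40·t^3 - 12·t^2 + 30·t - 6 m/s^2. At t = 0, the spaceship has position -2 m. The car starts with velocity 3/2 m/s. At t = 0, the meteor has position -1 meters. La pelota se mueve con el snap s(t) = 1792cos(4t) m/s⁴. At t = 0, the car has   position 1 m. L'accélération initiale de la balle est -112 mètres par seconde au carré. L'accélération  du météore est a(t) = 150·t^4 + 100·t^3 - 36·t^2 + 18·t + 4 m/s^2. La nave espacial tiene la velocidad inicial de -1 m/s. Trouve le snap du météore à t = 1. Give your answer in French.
En partant de l'accélération a(t) = 150·t^4 + 100·t^3 - 36·t^2 + 18·t + 4, nous prenons 2 dérivées. La dérivée de l'accélération donne le jerk: j(t) = 600·t^3 + 300·t^2 - 72·t + 18. En dérivant le jerk, nous obtenons le snap: s(t) = 1800·t^2 + 600·t - 72. En utilisant s(t) = 1800·t^2 + 600·t - 72 et en substituant t = 1, nous trouvons s = 2328.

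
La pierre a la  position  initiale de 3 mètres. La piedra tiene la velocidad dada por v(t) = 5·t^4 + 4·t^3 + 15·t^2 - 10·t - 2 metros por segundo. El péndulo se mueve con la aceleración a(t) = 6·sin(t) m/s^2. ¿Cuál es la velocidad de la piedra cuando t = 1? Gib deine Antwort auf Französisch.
Nous avons la vitesse v(t) = 5·t^4 + 4·t^3 + 15·t^2 - 10·t - 2. En substituant t = 1: v(1) = 12.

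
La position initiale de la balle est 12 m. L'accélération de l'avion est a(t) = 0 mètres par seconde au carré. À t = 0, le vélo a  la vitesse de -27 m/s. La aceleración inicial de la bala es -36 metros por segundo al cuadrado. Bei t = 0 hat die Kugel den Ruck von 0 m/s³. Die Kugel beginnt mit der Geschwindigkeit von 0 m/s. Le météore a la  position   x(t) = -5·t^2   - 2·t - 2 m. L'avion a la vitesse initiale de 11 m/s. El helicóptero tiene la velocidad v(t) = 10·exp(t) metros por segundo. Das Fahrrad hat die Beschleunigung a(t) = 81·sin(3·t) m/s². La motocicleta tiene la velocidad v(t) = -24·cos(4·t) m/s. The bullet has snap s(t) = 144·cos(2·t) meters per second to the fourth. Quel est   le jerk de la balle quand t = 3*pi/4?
Pour résoudre ceci, nous devons prendre 1 primitive de notre équation du snap s(t) = 144·cos(2·t). En prenant ∫s(t)dt et en appliquant j(0) = 0, nous trouvons j(t) = 72·sin(2·t). De l'équation du jerk j(t) = 72·sin(2·t), nous substituons t = 3*pi/4 pour obtenir j = -72.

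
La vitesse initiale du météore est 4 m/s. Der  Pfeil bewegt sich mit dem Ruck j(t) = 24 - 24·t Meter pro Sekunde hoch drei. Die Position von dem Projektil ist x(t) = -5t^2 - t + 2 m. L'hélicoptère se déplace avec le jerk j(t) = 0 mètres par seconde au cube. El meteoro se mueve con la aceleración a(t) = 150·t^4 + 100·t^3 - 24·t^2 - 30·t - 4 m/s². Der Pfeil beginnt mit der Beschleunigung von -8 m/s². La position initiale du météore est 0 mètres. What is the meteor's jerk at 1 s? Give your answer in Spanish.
Para resolver esto, necesitamos tomar 1 derivada de nuestra ecuación de la aceleración a(t) = 150·t^4 + 100·t^3 - 24·t^2 - 30·t - 4. Derivando la aceleración, obtenemos la sacudida: j(t) = 600·t^3 + 300·t^2 - 48·t - 30. De la ecuación de la sacudida j(t) = 600·t^3 + 300·t^2 - 48·t - 30, sustituimos t = 1 para obtener j = 822.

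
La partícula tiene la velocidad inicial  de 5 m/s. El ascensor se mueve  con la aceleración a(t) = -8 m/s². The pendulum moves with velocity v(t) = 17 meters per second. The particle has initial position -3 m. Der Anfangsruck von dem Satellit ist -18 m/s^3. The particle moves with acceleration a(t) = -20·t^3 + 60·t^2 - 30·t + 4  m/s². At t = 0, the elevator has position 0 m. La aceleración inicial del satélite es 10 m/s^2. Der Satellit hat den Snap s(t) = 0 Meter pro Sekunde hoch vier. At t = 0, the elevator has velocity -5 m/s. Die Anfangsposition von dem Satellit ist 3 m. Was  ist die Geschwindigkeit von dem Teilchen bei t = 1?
Um dies zu lösen, müssen wir 1 Stammfunktion unserer Gleichung für die Beschleunigung a(t) = -20·t^3 + 60·t^2 - 30·t + 4 finden. Das Integral von der Beschleunigung ist die Geschwindigkeit. Mit v(0) = 5 erhalten wir v(t) = -5·t^4 + 20·t^3 - 15·t^2 + 4·t + 5. Mit v(t) = -5·t^4 + 20·t^3 - 15·t^2 + 4·t + 5 und Einsetzen von t = 1, finden wir v = 9.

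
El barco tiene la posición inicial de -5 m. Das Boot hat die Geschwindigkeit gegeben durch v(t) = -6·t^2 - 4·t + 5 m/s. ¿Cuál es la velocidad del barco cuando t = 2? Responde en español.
Tenemos la velocidad v(t) = -6·t^2 - 4·t + 5. Sustituyendo t = 2: v(2) = -27.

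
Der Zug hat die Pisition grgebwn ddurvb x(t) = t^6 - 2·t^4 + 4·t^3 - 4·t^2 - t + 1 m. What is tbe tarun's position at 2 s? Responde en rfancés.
De l'équation de la position x(t) = t^6 - 2·t^4 + 4·t^3 - 4·t^2 - t + 1, nous substituons t = 2 pour obtenir x = 47.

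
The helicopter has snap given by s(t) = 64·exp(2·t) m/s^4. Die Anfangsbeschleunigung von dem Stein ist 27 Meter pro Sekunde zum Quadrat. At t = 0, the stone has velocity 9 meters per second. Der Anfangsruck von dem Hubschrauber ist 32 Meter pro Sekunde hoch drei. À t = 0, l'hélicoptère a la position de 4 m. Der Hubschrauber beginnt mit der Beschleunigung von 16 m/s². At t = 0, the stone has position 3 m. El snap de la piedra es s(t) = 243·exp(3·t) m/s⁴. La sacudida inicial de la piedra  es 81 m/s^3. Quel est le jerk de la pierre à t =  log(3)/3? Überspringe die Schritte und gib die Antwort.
À t = log(3)/3, j = 243.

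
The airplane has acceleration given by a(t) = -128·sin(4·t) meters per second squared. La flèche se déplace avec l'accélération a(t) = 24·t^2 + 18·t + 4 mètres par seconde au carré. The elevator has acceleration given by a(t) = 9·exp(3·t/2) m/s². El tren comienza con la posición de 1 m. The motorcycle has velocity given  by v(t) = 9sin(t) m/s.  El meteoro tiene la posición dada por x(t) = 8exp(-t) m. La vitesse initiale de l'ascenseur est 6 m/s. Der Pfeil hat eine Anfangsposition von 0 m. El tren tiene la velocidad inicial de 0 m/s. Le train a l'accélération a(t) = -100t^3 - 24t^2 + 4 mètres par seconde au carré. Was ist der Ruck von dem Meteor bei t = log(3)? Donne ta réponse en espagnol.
Para resolver esto, necesitamos tomar 3 derivadas de nuestra ecuación de la posición x(t) = 8·exp(-t). Tomando d/dt de x(t), encontramos v(t) = -8·exp(-t). La derivada de la velocidad da la aceleración: a(t) = 8·exp(-t). Tomando d/dt de a(t), encontramos j(t) = -8·exp(-t). Usando j(t) = -8·exp(-t) y sustituyendo t = log(3), encontramos j = -8/3.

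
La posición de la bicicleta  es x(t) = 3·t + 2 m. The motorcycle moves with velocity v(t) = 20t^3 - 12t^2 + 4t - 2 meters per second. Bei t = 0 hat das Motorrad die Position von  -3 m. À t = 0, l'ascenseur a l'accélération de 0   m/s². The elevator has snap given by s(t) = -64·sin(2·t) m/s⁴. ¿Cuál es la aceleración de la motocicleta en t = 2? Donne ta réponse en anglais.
We must differentiate our velocity equation v(t) = 20·t^3 - 12·t^2 + 4·t - 2 1 time. The derivative of velocity gives acceleration: a(t) = 60·t^2 - 24·t + 4. From the given acceleration equation a(t) = 60·t^2 - 24·t + 4, we substitute t = 2 to get a = 196.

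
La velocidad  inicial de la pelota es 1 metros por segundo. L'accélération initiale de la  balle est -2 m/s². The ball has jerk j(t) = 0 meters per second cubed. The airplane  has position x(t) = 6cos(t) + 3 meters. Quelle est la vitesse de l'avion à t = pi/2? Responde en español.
Debemos derivar nuestra ecuación de la posición x(t) = 6·cos(t) + 3 1 vez. Tomando d/dt de x(t), encontramos v(t) = -6·sin(t). De la ecuación de la velocidad v(t) = -6·sin(t), sustituimos t = pi/2 para obtener v = -6.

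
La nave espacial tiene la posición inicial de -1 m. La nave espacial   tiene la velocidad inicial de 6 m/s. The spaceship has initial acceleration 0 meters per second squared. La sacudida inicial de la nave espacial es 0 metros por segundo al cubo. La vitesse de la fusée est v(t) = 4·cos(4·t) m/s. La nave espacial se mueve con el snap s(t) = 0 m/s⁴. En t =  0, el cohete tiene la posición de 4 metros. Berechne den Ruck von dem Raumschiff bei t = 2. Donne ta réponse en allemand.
Wir müssen unsere Gleichung für den Snap s(t) = 0 1-mal integrieren. Mit ∫s(t)dt und Anwendung von j(0) = 0, finden wir j(t) = 0. Mit j(t) = 0 und Einsetzen von t = 2, finden wir j = 0.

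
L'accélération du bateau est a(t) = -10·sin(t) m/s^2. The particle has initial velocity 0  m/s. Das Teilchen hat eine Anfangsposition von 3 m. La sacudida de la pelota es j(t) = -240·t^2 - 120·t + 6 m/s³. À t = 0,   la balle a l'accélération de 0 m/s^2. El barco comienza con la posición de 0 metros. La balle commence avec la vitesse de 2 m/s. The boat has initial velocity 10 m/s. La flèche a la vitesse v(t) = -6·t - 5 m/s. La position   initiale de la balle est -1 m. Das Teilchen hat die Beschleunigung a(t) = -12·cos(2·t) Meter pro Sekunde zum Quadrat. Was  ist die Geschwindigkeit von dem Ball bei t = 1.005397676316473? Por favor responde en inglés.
We must find the antiderivative of our jerk equation j(t) = -240·t^2 - 120·t + 6 2 times. The antiderivative of jerk is acceleration. Using a(0) = 0, we get a(t) = 2·t·(-40·t^2 - 30·t + 3). The antiderivative of acceleration is velocity. Using v(0) = 2, we get v(t) = -20·t^4 - 20·t^3 + 3·t^2 + 2. Using v(t) = -20·t^4 - 20·t^3 + 3·t^2 + 2 and substituting t = 1.005397676316473, we find v = -35.7284612484677.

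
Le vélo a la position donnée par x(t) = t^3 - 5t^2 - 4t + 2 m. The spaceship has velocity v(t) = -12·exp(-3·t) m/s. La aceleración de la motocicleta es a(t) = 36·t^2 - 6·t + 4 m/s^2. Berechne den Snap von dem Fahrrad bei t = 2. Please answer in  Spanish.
Para resolver esto, necesitamos tomar 4 derivadas de nuestra ecuación de la posición x(t) = t^3 - 5·t^2 - 4·t + 2. La derivada de la posición da la velocidad: v(t) = 3·t^2 - 10·t - 4. La derivada de la velocidad da la aceleración: a(t) = 6·t - 10. Tomando d/dt de a(t), encontramos j(t) = 6. La derivada de la sacudida da el snap: s(t) = 0. Tenemos el snap s(t) = 0. Sustituyendo t = 2: s(2) = 0.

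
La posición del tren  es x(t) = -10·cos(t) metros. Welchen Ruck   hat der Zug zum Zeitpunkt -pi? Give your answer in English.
We must differentiate our position equation x(t) = -10·cos(t) 3 times. Taking d/dt of x(t), we find v(t) = 10·sin(t). The derivative of velocity gives acceleration: a(t) = 10·cos(t). Taking d/dt of a(t), we find j(t) = -10·sin(t). Using j(t) = -10·sin(t) and substituting t = -pi, we find j = 0.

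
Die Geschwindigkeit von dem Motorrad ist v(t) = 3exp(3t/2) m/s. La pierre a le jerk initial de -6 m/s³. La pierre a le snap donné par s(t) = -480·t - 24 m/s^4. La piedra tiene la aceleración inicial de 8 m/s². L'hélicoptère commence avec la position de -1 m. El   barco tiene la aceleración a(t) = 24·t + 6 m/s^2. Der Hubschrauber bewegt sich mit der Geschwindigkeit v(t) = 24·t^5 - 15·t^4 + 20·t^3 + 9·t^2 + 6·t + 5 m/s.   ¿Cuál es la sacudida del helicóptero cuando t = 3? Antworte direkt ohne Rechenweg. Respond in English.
The answer is 11718.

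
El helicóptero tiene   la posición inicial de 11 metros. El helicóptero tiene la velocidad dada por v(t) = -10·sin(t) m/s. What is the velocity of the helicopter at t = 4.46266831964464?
We have velocity v(t) = -10·sin(t). Substituting t = 4.46266831964464: v(4.46266831964464) = 9.68981493546311.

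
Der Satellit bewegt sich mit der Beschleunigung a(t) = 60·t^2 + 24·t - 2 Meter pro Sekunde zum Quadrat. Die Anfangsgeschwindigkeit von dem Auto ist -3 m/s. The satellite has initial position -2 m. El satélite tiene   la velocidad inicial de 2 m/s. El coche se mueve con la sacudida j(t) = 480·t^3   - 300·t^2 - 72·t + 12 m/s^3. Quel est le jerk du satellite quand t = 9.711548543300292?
Pour résoudre ceci, nous devons prendre 1 dérivée de notre équation de l'accélération a(t) = 60·t^2 + 24·t - 2. En prenant d/dt de a(t), nous trouvons j(t) = 120·t + 24. Nous avons le jerk j(t) = 120·t + 24. En substituant t = 9.711548543300292: j(9.711548543300292) = 1189.38582519604.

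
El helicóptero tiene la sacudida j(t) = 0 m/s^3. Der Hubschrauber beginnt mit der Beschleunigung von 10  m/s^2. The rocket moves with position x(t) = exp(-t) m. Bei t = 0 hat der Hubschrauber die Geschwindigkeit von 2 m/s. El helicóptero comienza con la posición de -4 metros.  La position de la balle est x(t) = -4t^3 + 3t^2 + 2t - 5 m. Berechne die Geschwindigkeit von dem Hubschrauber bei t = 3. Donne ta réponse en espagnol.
Partiendo de la sacudida j(t) = 0, tomamos 2 integrales. Tomando ∫j(t)dt y aplicando a(0) = 10, encontramos a(t) = 10. Tomando ∫a(t)dt y aplicando v(0) = 2, encontramos v(t) = 10·t + 2. Usando v(t) = 10·t + 2 y sustituyendo t = 3, encontramos v = 32.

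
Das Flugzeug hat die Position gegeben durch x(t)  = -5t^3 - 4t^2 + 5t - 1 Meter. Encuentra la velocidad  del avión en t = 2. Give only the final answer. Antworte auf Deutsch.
Bei t = 2, v = -71.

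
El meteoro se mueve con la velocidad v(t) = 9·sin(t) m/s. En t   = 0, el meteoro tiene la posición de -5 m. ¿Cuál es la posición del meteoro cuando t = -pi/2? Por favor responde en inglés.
We need to integrate our velocity equation v(t) = 9·sin(t) 1 time. Finding the antiderivative of v(t) and using x(0) = -5: x(t) = 4 - 9·cos(t). We have position x(t) = 4 - 9·cos(t). Substituting t = -pi/2: x(-pi/2) = 4.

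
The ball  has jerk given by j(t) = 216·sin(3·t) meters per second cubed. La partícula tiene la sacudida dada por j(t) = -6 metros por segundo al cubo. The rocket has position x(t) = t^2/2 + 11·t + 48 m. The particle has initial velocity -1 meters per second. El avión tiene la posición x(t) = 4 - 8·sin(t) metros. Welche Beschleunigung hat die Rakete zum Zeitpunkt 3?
Um dies zu lösen, müssen wir 2 Ableitungen unserer Gleichung für die Position x(t) = t^2/2 + 11·t + 48 nehmen. Mit d/dt von x(t) finden wir v(t) = t + 11. Die Ableitung von der Geschwindigkeit ergibt die Beschleunigung: a(t) = 1. Mit a(t) = 1 und Einsetzen von t = 3, finden wir a = 1.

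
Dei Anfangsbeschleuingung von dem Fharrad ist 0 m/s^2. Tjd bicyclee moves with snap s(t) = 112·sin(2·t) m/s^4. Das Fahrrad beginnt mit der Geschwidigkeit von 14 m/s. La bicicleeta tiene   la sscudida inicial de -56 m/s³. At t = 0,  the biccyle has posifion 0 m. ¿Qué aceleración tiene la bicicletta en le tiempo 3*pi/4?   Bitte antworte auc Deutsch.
Um dies zu lösen, müssen wir 2 Stammfunktionen unserer Gleichung für den Snap s(t) = 112·sin(2·t) finden. Die Stammfunktion von dem Snap, mit j(0) = -56, ergibt den Ruck: j(t) = -56·cos(2·t). Die Stammfunktion von dem Ruck ist die Beschleunigung. Mit a(0) = 0 erhalten wir a(t) = -28·sin(2·t). Mit a(t) = -28·sin(2·t) und Einsetzen von t = 3*pi/4, finden wir a = 28.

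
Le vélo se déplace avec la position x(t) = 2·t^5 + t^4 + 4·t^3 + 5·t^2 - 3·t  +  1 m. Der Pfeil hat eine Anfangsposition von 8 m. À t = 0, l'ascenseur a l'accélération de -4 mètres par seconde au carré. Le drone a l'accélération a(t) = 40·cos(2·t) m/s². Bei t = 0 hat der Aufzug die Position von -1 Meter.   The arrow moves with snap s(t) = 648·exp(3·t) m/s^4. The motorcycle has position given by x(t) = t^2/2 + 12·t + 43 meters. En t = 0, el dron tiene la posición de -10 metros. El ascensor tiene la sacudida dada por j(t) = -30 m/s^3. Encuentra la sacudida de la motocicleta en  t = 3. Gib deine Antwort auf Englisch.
We must differentiate our position equation x(t) = t^2/2 + 12·t + 43 3 times. Taking d/dt of x(t), we find v(t) = t + 12. Differentiating velocity, we get acceleration: a(t) = 1. The derivative of acceleration gives jerk: j(t) = 0. We have jerk j(t) = 0. Substituting t = 3: j(3) = 0.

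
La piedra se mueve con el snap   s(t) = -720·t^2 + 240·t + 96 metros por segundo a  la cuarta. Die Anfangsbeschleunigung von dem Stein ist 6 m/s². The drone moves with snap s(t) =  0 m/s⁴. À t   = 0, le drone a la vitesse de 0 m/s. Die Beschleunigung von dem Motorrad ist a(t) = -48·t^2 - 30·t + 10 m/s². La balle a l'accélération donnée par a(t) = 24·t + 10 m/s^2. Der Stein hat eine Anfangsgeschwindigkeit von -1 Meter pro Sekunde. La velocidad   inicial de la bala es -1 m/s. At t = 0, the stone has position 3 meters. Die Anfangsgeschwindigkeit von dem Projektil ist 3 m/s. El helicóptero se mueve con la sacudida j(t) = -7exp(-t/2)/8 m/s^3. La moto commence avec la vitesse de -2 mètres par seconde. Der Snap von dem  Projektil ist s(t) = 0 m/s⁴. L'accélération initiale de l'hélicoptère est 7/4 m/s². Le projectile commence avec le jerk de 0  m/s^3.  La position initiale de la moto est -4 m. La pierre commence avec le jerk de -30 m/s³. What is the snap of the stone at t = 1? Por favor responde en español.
Tenemos el snap s(t) = -720·t^2 + 240·t + 96. Sustituyendo t = 1: s(1) = -384.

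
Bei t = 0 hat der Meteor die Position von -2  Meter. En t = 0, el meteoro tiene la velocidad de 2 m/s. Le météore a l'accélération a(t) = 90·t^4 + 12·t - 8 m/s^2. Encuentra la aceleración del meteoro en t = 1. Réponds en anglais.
Using a(t) = 90·t^4 + 12·t - 8 and substituting t = 1, we find a = 94.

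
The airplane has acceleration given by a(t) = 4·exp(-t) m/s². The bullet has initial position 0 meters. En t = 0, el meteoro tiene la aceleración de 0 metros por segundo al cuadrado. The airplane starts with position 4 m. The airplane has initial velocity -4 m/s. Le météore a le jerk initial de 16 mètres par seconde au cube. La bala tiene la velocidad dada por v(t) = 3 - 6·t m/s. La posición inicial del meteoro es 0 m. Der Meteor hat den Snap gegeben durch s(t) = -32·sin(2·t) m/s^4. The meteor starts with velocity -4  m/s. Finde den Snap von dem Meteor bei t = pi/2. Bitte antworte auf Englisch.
From the given snap equation s(t) = -32·sin(2·t), we substitute t = pi/2 to get s = 0.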